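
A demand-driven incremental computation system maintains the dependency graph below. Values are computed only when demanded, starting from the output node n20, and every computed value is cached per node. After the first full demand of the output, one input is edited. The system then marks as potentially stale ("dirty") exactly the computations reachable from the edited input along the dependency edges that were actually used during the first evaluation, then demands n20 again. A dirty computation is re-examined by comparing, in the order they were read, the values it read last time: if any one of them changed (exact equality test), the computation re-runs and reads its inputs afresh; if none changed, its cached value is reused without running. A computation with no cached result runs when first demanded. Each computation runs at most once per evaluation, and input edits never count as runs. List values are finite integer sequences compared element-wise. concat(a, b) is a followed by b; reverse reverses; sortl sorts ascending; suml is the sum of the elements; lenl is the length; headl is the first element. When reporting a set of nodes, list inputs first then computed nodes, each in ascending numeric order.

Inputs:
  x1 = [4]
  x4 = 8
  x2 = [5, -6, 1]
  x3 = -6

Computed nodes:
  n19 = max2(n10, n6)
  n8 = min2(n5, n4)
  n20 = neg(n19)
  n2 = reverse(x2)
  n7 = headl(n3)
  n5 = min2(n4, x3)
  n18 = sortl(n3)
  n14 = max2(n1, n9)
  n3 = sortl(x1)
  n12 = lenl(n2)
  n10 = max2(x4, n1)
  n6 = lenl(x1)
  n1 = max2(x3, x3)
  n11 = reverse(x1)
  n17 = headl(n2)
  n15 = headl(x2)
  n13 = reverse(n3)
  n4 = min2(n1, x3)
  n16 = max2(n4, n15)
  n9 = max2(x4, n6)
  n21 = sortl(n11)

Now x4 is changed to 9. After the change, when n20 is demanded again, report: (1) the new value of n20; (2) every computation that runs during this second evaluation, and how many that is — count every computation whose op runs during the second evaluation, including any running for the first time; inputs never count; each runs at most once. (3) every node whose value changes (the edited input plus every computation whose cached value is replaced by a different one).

New value of n20: -9.
Computations that run: n10, n19, n20 — 3 in total.
Values that change: x4, n10, n19, n20.

First evaluation (everything demanded from the output):
  n1 = max2(-6, -6) = -6
  n6 = lenl([4]) = 1
  n10 = max2(8, -6) = 8
  n19 = max2(8, 1) = 8
  n20 = neg(8) = -8

Propagation after the edit:
  n10: runs — x4 8->9; result 9.
  n19: runs — n10 8->9; result 9.
  n20: runs — n19 8->9; result -9.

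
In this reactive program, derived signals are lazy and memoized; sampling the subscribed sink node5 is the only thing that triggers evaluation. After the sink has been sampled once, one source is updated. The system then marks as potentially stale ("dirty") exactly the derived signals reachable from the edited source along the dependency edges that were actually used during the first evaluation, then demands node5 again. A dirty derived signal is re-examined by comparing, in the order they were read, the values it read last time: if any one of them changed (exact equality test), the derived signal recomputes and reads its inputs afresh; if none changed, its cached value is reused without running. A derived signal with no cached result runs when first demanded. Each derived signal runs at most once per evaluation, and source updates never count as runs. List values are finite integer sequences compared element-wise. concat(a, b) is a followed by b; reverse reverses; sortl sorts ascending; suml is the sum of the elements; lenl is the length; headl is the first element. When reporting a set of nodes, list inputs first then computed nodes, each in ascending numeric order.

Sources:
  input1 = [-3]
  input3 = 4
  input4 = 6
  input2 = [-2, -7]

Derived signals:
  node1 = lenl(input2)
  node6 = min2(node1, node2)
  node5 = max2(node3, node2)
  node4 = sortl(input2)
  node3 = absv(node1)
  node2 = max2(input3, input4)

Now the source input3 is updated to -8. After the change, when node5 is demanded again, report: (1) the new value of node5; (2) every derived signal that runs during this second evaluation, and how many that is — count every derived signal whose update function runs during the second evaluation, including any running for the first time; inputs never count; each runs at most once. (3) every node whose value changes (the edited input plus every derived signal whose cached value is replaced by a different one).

First demand of the output computes:
  node1 = lenl([-2, -7]) = 2
  node2 = max2(4, 6) = 6
  node3 = absv(2) = 2
  node5 = max2(2, 6) = 6

After the edit, cleaning proceeds:
  node2: a read changed (input3 4->-8) — executes, giving 6 — identical to its old value.
  node5: dirty, but its reads are unchanged (node3 unchanged, node2 unchanged); cached 6 stands.

Note the absorption at node2: it re-runs yet its value is the same, leaving the output's value untouched.

Demanding node5 again yields 6.
1 derived signals run: node2.
The nodes whose values change: input3.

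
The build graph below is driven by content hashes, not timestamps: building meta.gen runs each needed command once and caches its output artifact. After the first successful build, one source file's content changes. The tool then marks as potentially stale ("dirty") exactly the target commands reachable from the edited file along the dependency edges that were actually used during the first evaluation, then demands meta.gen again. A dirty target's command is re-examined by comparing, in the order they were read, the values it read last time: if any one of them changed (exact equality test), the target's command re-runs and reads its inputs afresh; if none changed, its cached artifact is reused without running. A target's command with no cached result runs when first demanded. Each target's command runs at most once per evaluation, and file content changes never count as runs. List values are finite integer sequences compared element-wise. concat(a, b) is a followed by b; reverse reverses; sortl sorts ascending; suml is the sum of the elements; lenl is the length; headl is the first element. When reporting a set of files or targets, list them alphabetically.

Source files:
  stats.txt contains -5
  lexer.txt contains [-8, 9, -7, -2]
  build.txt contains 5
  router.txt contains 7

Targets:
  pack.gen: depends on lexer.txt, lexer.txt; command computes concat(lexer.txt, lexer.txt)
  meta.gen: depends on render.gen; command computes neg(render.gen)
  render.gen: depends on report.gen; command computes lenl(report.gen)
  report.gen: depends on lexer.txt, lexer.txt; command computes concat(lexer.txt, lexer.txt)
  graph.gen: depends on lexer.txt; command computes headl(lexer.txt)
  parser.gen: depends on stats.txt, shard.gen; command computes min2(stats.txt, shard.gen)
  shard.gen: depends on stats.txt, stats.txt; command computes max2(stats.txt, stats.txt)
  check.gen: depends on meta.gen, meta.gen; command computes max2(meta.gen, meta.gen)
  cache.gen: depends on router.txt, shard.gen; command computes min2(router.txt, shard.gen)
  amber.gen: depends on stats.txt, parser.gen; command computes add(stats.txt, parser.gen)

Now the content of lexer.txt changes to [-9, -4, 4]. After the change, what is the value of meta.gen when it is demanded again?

Initial pass — values computed on the first demand:
  report.gen = concat([-8, 9, -7, -2], [-8, 9, -7, -2]) = [-8, 9, -7, -2, -8, 9, -7, -2]
  render.gen = lenl([-8, 9, -7, -2, -8, 9, -7, -2]) = 8
  meta.gen = neg(8) = -8

Second demand — change propagation:
  report.gen: re-runs because lexer.txt [-8, 9, -7, -2]->[-9, -4, 4]; lexer.txt [-8, 9, -7, -2]->[-9, -4, 4]; new result [-9, -4, 4, -9, -4, 4].
  render.gen: re-runs because report.gen [-8, 9, -7, -2, -8, 9, -7, -2]->[-9, -4, 4, -9, -4, 4]; new result 6.
  meta.gen: re-runs because render.gen 8->6; new result -6.

meta.gen now evaluates to -6.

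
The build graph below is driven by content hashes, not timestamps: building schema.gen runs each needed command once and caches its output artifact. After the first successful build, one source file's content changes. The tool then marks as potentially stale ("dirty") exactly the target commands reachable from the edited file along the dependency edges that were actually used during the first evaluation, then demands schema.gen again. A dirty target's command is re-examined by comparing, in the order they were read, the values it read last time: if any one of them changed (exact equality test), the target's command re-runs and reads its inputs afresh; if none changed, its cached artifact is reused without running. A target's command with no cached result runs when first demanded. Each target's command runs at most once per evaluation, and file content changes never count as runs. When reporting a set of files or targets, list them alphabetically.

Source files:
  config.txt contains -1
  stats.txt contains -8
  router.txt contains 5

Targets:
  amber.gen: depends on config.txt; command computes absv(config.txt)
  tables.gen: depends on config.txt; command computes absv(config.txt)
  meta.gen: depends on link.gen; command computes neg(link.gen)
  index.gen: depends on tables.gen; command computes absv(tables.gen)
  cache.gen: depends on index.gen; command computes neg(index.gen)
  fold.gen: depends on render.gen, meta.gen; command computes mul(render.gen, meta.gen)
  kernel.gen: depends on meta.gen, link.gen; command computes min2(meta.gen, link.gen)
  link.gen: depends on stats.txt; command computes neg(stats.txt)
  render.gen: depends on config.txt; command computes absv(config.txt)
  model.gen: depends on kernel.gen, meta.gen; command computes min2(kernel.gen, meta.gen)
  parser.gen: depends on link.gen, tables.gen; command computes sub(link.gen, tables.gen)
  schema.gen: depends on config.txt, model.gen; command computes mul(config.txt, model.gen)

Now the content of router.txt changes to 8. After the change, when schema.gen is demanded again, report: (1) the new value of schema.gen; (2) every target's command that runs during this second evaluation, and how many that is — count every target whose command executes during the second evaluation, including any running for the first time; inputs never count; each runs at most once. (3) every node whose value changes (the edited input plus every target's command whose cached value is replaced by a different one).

Initial pass — values computed on the first demand:
  link.gen = neg(-8) = 8
  meta.gen = neg(8) = -8
  kernel.gen = min2(-8, 8) = -8
  model.gen = min2(-8, -8) = -8
  schema.gen = mul(-1, -8) = 8

Second demand — change propagation:
  no demanded computation ever read router.txt, so the edit dirties nothing and nothing runs.

The important point: nothing the output needs ever reads router.txt, so the edit is invisible to it.

schema.gen now evaluates to 8.
Run set: none (0 run).
Changed values: router.txt.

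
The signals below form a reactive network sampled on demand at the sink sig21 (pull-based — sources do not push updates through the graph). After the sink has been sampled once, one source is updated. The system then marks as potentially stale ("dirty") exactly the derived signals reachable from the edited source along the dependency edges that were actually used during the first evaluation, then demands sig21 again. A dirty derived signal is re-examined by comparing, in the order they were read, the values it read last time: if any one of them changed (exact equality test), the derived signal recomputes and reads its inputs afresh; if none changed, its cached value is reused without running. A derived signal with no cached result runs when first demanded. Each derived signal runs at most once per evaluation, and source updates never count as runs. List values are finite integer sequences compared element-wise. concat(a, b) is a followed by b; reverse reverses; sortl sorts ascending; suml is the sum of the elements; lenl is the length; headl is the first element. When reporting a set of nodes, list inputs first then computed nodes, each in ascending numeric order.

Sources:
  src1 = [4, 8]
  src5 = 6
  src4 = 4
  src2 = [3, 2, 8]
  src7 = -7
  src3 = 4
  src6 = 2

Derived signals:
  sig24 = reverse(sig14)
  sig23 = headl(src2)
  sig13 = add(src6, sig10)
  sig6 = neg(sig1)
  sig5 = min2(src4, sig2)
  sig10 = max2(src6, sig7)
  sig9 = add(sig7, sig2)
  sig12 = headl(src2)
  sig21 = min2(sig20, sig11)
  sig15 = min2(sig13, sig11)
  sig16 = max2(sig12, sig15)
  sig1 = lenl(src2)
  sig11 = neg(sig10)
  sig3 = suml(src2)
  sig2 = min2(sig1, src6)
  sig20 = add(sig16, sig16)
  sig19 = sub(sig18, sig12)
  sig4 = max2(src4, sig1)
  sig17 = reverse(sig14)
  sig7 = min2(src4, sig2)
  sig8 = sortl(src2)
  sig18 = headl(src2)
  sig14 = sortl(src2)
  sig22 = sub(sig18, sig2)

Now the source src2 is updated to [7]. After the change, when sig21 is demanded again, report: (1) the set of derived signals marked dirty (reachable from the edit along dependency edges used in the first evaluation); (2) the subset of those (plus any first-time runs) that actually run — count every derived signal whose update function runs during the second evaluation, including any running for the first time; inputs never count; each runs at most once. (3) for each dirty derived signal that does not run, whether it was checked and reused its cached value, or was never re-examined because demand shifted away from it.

Initial pass — values computed on the first demand:
  sig1 = lenl([3, 2, 8]) = 3
  sig2 = min2(3, 2) = 2
  sig7 = min2(4, 2) = 2
  sig10 = max2(2, 2) = 2
  sig11 = neg(2) = -2
  sig12 = headl([3, 2, 8]) = 3
  sig13 = add(2, 2) = 4
  sig15 = min2(4, -2) = -2
  sig16 = max2(3, -2) = 3
  sig20 = add(3, 3) = 6
  sig21 = min2(6, -2) = -2

Second demand — change propagation:
  sig1: re-runs because src2 [3, 2, 8]->[7]; new result 1.
  sig2: re-runs because sig1 3->1; new result 1.
  sig7: re-runs because sig2 2->1; new result 1.
  sig10: re-runs because sig7 2->1; new result 2 (unchanged).
  sig11: re-examined; everything it read last time is the same (sig10 unchanged) — cache -2 kept, no run.
  sig12: re-runs because src2 [3, 2, 8]->[7]; new result 7.
  sig13: re-examined; everything it read last time is the same (src6 unchanged, sig10 unchanged) — cache 4 kept, no run.
  sig15: re-examined; everything it read last time is the same (sig13 unchanged, sig11 unchanged) — cache -2 kept, no run.
  sig16: re-runs because sig12 3->7; new result 7.
  sig20: re-runs because sig16 3->7; sig16 3->7; new result 14.
  sig21: re-runs because sig20 6->14; new result -2 (unchanged).

The important point: at sig11 every value read last time is unchanged, so the dirty flag clears without a run.

Dirty set: sig1, sig2, sig7, sig10, sig11, sig12, sig13, sig15, sig16, sig20, sig21.
Run set: sig1, sig2, sig7, sig10, sig12, sig16, sig20, sig21 (8 run).
Re-examined without running (cache reused): sig11, sig13, sig15.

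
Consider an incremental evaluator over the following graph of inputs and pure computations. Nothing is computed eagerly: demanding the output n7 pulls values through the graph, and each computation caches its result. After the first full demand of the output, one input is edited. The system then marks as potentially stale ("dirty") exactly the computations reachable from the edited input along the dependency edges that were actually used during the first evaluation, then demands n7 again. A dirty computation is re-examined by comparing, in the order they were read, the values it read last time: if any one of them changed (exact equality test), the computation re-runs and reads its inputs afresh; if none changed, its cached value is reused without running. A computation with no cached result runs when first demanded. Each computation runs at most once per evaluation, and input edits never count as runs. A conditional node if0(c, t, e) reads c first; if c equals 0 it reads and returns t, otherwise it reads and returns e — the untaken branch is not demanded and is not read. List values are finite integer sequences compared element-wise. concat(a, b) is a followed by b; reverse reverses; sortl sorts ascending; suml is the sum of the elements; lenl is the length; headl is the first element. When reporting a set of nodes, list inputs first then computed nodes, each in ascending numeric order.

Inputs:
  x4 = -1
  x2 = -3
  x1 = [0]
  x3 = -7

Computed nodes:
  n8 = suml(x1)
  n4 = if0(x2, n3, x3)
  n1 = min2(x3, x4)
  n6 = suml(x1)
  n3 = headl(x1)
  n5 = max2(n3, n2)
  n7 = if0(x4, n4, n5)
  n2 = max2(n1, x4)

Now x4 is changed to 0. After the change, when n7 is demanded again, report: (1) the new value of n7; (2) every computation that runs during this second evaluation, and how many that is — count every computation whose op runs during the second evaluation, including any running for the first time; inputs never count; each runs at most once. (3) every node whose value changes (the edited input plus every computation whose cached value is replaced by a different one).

Initial pass — values computed on the first demand:
  n1 = min2(-7, -1) = -7
  n2 = max2(-7, -1) = -1
  n3 = headl([0]) = 0
  n5 = max2(0, -1) = 0
  n7 = if0(x4=-1 -> else branch n5) = 0

Second demand — change propagation:
  n1: dirty yet unreached — the second evaluation never asks for it.
  n2: dirty yet unreached — the second evaluation never asks for it.
  n4: newly demanded (no cache) — executes and yields -7.
  n5: dirty yet unreached — the second evaluation never asks for it.
  n7: re-runs because x4 -1->0; new result -7.

The important point: the flipped condition redirects demand; n1, n2, n5 are left stale, never re-checked.

n7 now evaluates to -7.
Run set: n4, n7 (2 run).
Changed values: x4, n7.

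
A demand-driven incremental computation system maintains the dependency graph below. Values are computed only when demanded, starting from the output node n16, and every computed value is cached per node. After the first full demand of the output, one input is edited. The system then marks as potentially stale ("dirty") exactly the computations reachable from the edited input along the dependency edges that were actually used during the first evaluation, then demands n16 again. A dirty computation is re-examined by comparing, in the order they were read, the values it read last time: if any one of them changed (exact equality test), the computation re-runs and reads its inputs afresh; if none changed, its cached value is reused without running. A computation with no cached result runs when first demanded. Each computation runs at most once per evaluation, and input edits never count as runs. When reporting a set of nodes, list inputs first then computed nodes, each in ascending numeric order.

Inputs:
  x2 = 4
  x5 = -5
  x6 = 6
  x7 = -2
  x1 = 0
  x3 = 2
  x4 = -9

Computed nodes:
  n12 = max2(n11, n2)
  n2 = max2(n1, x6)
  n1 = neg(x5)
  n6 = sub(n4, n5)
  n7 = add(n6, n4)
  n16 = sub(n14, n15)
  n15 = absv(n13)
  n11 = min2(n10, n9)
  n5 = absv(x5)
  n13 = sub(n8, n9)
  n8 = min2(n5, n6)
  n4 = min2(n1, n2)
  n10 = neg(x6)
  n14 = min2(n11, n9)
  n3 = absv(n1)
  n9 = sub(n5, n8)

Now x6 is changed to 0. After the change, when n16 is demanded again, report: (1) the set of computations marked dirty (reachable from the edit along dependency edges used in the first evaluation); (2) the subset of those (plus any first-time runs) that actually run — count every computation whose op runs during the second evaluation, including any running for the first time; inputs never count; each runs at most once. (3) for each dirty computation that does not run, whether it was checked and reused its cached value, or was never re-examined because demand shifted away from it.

First evaluation (everything demanded from the output):
  n1 = neg(-5) = 5
  n2 = max2(5, 6) = 6
  n4 = min2(5, 6) = 5
  n5 = absv(-5) = 5
  n6 = sub(5, 5) = 0
  n8 = min2(5, 0) = 0
  n9 = sub(5, 0) = 5
  n10 = neg(6) = -6
  n11 = min2(-6, 5) = -6
  n13 = sub(0, 5) = -5
  n14 = min2(-6, 5) = -6
  n15 = absv(-5) = 5
  n16 = sub(-6, 5) = -11

Propagation after the edit:
  n2: runs — x6 6->0; result 5.
  n4: runs — n2 6->5; result 5 (same value as before).
  n6: checked — values it read are unchanged (n4 unchanged, n5 unchanged); reused cached 0 without running.
  n8: checked — values it read are unchanged (n5 unchanged, n6 unchanged); reused cached 0 without running.
  n9: checked — values it read are unchanged (n5 unchanged, n8 unchanged); reused cached 5 without running.
  n10: runs — x6 6->0; result 0.
  n11: runs — n10 -6->0; result 0.
  n13: checked — values it read are unchanged (n8 unchanged, n9 unchanged); reused cached -5 without running.
  n14: runs — n11 -6->0; result 0.
  n15: checked — values it read are unchanged (n13 unchanged); reused cached 5 without running.
  n16: runs — n14 -6->0; result -5.

Key observation: the cutoff stops propagation at n6 — its inputs' values are unchanged, so it reuses its cache.

Marked dirty: n2, n4, n6, n8, n9, n10, n11, n13, n14, n15, n16.
Computations that run: n2, n4, n10, n11, n14, n16 — 6 in total.
Checked but reused from cache: n6, n8, n9, n13, n15.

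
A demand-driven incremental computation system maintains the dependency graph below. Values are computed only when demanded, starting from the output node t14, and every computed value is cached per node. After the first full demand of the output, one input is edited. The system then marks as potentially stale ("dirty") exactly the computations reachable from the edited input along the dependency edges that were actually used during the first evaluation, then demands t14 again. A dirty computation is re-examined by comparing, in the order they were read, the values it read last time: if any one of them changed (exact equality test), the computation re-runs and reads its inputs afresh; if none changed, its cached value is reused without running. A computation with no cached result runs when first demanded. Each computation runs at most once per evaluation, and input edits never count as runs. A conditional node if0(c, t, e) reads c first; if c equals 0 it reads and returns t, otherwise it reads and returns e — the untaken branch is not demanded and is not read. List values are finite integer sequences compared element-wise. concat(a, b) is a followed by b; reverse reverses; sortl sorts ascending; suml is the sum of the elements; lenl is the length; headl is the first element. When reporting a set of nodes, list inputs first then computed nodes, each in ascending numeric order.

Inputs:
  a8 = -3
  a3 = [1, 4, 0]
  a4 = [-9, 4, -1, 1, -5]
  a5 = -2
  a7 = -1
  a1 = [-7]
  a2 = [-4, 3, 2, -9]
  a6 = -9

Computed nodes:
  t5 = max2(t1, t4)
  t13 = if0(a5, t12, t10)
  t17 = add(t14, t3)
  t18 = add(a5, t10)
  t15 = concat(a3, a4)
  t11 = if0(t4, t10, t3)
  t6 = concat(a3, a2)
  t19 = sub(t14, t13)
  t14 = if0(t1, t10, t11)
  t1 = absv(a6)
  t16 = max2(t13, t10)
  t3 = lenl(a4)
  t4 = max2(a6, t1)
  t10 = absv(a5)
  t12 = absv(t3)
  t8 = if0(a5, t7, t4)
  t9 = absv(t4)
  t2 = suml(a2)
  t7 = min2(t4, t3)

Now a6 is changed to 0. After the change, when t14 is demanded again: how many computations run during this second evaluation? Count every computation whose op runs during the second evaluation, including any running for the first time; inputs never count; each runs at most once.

First evaluation (everything demanded from the output):
  t1 = absv(-9) = 9
  t3 = lenl([-9, 4, -1, 1, -5]) = 5
  t4 = max2(-9, 9) = 9
  t11 = if0(t4=9 -> else branch t3) = 5
  t14 = if0(t1=9 -> else branch t11) = 5

Propagation after the edit:
  t1: runs — a6 -9->0; result 0.
  t4: marked dirty but never re-examined — demand shifted away from it.
  t10: demanded for the first time — runs, produces 2.
  t11: marked dirty but never re-examined — demand shifted away from it.
  t14: runs — t1 9->0; result 2.

Key observation: a condition flipped, so demand moved to the other branch — t4, t11 are never re-examined.

Computations that run: t1, t10, t14 — 3 in total.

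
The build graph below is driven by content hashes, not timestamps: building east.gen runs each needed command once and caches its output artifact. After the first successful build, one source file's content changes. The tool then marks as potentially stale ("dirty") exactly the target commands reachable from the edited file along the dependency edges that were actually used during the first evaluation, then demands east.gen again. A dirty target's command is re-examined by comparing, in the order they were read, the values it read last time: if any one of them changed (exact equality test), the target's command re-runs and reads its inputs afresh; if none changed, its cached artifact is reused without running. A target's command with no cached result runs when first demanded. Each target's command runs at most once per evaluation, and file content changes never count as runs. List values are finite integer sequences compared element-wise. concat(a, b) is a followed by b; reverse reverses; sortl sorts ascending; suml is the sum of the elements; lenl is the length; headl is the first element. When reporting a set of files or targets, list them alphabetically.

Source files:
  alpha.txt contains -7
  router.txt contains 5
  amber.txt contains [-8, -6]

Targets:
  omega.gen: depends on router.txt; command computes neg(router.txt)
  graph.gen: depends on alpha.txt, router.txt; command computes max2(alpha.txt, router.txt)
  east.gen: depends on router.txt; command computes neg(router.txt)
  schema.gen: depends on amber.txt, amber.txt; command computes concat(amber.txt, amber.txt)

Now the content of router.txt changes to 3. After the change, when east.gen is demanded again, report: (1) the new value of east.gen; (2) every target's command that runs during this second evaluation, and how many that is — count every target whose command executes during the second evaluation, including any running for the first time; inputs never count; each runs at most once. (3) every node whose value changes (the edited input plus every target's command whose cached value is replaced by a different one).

east.gen now evaluates to -3.
Run set: east.gen (1 run).
Changed values: east.gen, router.txt.

Initial pass — values computed on the first demand:
  east.gen = neg(5) = -5

Second demand — change propagation:
  east.gen: re-runs because router.txt 5->3; new result -3.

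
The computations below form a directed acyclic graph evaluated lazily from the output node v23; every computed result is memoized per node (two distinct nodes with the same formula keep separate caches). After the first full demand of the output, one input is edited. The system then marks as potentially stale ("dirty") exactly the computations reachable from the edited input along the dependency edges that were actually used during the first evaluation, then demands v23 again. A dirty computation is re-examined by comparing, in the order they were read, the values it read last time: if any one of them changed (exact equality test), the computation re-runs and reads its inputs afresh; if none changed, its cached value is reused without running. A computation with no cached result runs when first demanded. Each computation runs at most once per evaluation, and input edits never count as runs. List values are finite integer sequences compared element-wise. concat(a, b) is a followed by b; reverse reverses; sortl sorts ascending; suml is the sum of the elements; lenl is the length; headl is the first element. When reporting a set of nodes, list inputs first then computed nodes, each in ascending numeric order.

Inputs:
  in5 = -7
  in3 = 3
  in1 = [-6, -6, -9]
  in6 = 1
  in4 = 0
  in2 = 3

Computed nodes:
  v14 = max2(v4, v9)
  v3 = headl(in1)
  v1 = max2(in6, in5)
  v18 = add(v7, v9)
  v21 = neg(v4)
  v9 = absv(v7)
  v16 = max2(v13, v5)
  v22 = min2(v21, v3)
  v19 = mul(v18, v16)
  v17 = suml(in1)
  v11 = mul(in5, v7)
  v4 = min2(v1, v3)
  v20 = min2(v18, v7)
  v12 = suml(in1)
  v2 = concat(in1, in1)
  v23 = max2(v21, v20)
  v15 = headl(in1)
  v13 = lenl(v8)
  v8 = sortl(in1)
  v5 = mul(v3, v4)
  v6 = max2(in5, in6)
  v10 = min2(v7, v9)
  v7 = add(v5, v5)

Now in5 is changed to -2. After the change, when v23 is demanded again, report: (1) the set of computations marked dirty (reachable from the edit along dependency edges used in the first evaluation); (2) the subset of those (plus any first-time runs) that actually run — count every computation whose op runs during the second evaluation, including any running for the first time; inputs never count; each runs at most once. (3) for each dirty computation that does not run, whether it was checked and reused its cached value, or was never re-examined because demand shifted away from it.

The edit dirties: v1, v4, v5, v7, v9, v18, v20, v21, v23.
1 computations run: v1.
Cache hits after checking: v4, v5, v7, v9, v18, v20, v21, v23.
Note the absorption at v1: it re-runs yet its value is the same, leaving the output's value untouched.

First demand of the output computes:
  v1 = max2(1, -7) = 1
  v3 = headl([-6, -6, -9]) = -6
  v4 = min2(1, -6) = -6
  v5 = mul(-6, -6) = 36
  v7 = add(36, 36) = 72
  v9 = absv(72) = 72
  v18 = add(72, 72) = 144
  v20 = min2(144, 72) = 72
  v21 = neg(-6) = 6
  v23 = max2(6, 72) = 72

After the edit, cleaning proceeds:
  v1: a read changed (in5 -7->-2) — executes, giving 1 — identical to its old value.
  v4: dirty, but its reads are unchanged (v1 unchanged, v3 unchanged); cached -6 stands.
  v5: dirty, but its reads are unchanged (v3 unchanged, v4 unchanged); cached 36 stands.
  v7: dirty, but its reads are unchanged (v5 unchanged, v5 unchanged); cached 72 stands.
  v9: dirty, but its reads are unchanged (v7 unchanged); cached 72 stands.
  v18: dirty, but its reads are unchanged (v7 unchanged, v9 unchanged); cached 144 stands.
  v20: dirty, but its reads are unchanged (v18 unchanged, v7 unchanged); cached 72 stands.
  v21: dirty, but its reads are unchanged (v4 unchanged); cached 6 stands.
  v23: dirty, but its reads are unchanged (v21 unchanged, v20 unchanged); cached 72 stands.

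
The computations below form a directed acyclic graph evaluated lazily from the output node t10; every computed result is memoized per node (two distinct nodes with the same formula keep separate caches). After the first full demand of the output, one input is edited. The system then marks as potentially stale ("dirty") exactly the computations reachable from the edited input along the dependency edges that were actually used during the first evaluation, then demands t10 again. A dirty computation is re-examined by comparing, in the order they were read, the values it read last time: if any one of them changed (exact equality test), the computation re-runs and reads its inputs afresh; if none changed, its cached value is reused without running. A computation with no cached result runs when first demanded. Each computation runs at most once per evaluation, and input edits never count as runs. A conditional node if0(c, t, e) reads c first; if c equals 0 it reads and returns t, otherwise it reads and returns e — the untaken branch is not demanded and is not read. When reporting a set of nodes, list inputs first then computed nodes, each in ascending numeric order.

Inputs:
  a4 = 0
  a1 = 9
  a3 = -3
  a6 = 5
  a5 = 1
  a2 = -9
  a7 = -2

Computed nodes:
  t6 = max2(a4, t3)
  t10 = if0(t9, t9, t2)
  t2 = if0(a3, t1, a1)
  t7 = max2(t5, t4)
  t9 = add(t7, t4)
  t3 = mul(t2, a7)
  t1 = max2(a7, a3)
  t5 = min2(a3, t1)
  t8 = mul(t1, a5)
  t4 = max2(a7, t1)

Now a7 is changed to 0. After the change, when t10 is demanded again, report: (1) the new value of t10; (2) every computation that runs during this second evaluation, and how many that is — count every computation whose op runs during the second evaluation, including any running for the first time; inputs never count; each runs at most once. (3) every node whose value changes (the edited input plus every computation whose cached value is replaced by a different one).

Demanding t10 again yields 0.
6 computations run: t1, t4, t5, t7, t9, t10.
The nodes whose values change: a7, t1, t4, t7, t9, t10.

First demand of the output computes:
  t1 = max2(-2, -3) = -2
  t2 = if0(a3=-3 -> else branch a1) = 9
  t4 = max2(-2, -2) = -2
  t5 = min2(-3, -2) = -3
  t7 = max2(-3, -2) = -2
  t9 = add(-2, -2) = -4
  t10 = if0(t9=-4 -> else branch t2) = 9

After the edit, cleaning proceeds:
  t1: a read changed (a7 -2->0) — executes, giving 0.
  t4: a read changed (a7 -2->0; t1 -2->0) — executes, giving 0.
  t5: a read changed (t1 -2->0) — executes, giving -3 — identical to its old value.
  t7: a read changed (t4 -2->0) — executes, giving 0.
  t9: a read changed (t7 -2->0; t4 -2->0) — executes, giving 0.
  t10: a read changed (t9 -4->0) — executes, giving 0.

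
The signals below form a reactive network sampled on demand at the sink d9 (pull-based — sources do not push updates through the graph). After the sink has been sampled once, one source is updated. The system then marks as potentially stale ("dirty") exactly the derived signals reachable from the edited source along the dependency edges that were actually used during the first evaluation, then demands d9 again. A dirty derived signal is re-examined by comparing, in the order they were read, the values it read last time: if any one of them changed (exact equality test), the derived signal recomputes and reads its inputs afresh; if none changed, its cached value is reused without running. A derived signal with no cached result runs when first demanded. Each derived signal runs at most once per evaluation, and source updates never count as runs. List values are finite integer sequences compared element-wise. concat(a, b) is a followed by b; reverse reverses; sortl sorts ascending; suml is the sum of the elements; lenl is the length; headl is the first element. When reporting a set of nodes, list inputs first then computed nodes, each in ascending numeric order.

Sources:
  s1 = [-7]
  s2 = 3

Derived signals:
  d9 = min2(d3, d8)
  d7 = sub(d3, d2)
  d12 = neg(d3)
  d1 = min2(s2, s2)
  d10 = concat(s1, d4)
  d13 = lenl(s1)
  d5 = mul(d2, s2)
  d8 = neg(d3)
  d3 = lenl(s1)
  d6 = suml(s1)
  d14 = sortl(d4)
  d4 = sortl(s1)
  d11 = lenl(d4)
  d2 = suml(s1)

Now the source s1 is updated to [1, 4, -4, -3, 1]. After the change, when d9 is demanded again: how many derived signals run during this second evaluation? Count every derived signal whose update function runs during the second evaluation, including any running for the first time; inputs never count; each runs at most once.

Run set: d3, d8, d9 (3 run).

Initial pass — values computed on the first demand:
  d3 = lenl([-7]) = 1
  d8 = neg(1) = -1
  d9 = min2(1, -1) = -1

Second demand — change propagation:
  d3: re-runs because s1 [-7]->[1, 4, -4, -3, 1]; new result 5.
  d8: re-runs because d3 1->5; new result -5.
  d9: re-runs because d3 1->5; d8 -1->-5; new result -5.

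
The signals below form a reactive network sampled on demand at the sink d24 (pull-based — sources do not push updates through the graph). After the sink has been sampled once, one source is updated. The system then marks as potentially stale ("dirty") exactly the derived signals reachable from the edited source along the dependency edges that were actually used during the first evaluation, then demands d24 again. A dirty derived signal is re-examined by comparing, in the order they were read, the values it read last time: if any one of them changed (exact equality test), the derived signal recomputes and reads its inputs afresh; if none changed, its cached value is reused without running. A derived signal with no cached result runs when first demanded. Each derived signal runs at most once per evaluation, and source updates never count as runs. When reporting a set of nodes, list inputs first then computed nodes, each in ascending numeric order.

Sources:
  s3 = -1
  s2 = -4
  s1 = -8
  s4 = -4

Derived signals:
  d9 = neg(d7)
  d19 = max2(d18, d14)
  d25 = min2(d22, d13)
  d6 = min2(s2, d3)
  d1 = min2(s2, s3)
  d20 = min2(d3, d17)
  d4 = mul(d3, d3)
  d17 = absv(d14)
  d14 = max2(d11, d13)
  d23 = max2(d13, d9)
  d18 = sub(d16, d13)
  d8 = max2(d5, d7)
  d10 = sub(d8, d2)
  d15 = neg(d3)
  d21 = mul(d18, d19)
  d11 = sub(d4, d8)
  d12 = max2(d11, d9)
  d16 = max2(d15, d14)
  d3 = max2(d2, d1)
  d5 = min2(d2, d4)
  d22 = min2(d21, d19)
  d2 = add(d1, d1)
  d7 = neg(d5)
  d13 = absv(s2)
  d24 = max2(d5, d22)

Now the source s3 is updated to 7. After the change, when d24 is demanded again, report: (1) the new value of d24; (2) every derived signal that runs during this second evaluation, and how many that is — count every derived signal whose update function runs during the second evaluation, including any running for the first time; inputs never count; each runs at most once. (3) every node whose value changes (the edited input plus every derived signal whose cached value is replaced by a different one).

Initial pass — values computed on the first demand:
  d1 = min2(-4, -1) = -4
  d2 = add(-4, -4) = -8
  d3 = max2(-8, -4) = -4
  d4 = mul(-4, -4) = 16
  d5 = min2(-8, 16) = -8
  d7 = neg(-8) = 8
  d8 = max2(-8, 8) = 8
  d11 = sub(16, 8) = 8
  d13 = absv(-4) = 4
  d14 = max2(8, 4) = 8
  d15 = neg(-4) = 4
  d16 = max2(4, 8) = 8
  d18 = sub(8, 4) = 4
  d19 = max2(4, 8) = 8
  d21 = mul(4, 8) = 32
  d22 = min2(32, 8) = 8
  d24 = max2(-8, 8) = 8

Second demand — change propagation:
  d1: re-runs because s3 -1->7; new result -4 (unchanged).
  d2: re-examined; everything it read last time is the same (d1 unchanged, d1 unchanged) — cache -8 kept, no run.
  d3: re-examined; everything it read last time is the same (d2 unchanged, d1 unchanged) — cache -4 kept, no run.
  d4: re-examined; everything it read last time is the same (d3 unchanged, d3 unchanged) — cache 16 kept, no run.
  d5: re-examined; everything it read last time is the same (d2 unchanged, d4 unchanged) — cache -8 kept, no run.
  d7: re-examined; everything it read last time is the same (d5 unchanged) — cache 8 kept, no run.
  d8: re-examined; everything it read last time is the same (d5 unchanged, d7 unchanged) — cache 8 kept, no run.
  d11: re-examined; everything it read last time is the same (d4 unchanged, d8 unchanged) — cache 8 kept, no run.
  d14: re-examined; everything it read last time is the same (d11 unchanged, d13 unchanged) — cache 8 kept, no run.
  d15: re-examined; everything it read last time is the same (d3 unchanged) — cache 4 kept, no run.
  d16: re-examined; everything it read last time is the same (d15 unchanged, d14 unchanged) — cache 8 kept, no run.
  d18: re-examined; everything it read last time is the same (d16 unchanged, d13 unchanged) — cache 4 kept, no run.
  d19: re-examined; everything it read last time is the same (d18 unchanged, d14 unchanged) — cache 8 kept, no run.
  d21: re-examined; everything it read last time is the same (d18 unchanged, d19 unchanged) — cache 32 kept, no run.
  d22: re-examined; everything it read last time is the same (d21 unchanged, d19 unchanged) — cache 8 kept, no run.
  d24: re-examined; everything it read last time is the same (d5 unchanged, d22 unchanged) — cache 8 kept, no run.

The important point: d1 recomputes to an identical value, and the output ends up unchanged.

d24 now evaluates to 8.
Run set: d1 (1 run).
Changed values: s3.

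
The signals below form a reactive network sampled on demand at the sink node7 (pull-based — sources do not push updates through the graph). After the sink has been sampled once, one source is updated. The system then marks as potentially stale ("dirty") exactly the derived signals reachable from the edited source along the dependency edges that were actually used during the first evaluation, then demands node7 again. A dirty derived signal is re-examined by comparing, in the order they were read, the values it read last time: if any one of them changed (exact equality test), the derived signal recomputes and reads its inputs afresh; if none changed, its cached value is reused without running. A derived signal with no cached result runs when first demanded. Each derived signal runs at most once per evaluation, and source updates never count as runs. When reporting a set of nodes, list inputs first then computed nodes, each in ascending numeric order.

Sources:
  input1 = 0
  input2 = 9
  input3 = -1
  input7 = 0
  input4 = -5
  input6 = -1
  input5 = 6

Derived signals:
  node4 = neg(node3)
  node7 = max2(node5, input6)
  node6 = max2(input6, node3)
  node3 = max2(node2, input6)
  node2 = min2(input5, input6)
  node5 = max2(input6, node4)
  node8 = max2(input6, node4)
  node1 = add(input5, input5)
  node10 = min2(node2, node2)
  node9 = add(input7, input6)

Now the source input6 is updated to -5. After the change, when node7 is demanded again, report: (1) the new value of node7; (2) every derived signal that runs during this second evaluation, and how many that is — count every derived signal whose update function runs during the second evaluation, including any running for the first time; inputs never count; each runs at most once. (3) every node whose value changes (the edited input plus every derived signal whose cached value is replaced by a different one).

node7 now evaluates to 5.
Run set: node2, node3, node4, node5, node7 (5 run).
Changed values: input6, node2, node3, node4, node5, node7.

Initial pass — values computed on the first demand:
  node2 = min2(6, -1) = -1
  node3 = max2(-1, -1) = -1
  node4 = neg(-1) = 1
  node5 = max2(-1, 1) = 1
  node7 = max2(1, -1) = 1

Second demand — change propagation:
  node2: re-runs because input6 -1->-5; new result -5.
  node3: re-runs because node2 -1->-5; input6 -1->-5; new result -5.
  node4: re-runs because node3 -1->-5; new result 5.
  node5: re-runs because input6 -1->-5; node4 1->5; new result 5.
  node7: re-runs because node5 1->5; input6 -1->-5; new result 5.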